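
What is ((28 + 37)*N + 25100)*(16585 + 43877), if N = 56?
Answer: 1737677880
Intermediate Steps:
((28 + 37)*N + 25100)*(16585 + 43877) = ((28 + 37)*56 + 25100)*(16585 + 43877) = (65*56 + 25100)*60462 = (3640 + 25100)*60462 = 28740*60462 = 1737677880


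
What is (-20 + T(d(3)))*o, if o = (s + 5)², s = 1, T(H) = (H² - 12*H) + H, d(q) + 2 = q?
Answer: -1080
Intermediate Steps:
d(q) = -2 + q
T(H) = H² - 11*H
o = 36 (o = (1 + 5)² = 6² = 36)
(-20 + T(d(3)))*o = (-20 + (-2 + 3)*(-11 + (-2 + 3)))*36 = (-20 + 1*(-11 + 1))*36 = (-20 + 1*(-10))*36 = (-20 - 10)*36 = -30*36 = -1080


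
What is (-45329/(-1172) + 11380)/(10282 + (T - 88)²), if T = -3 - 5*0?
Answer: 13382689/21755836 ≈ 0.61513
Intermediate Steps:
T = -3 (T = -3 + 0 = -3)
(-45329/(-1172) + 11380)/(10282 + (T - 88)²) = (-45329/(-1172) + 11380)/(10282 + (-3 - 88)²) = (-45329*(-1/1172) + 11380)/(10282 + (-91)²) = (45329/1172 + 11380)/(10282 + 8281) = (13382689/1172)/18563 = (13382689/1172)*(1/18563) = 13382689/21755836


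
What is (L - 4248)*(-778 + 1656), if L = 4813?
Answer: 496070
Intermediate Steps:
(L - 4248)*(-778 + 1656) = (4813 - 4248)*(-778 + 1656) = 565*878 = 496070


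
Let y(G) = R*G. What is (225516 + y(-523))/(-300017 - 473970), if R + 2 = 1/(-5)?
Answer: -1133333/3869935 ≈ -0.29286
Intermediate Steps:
R = -11/5 (R = -2 + 1/(-5) = -2 + 1*(-⅕) = -2 - ⅕ = -11/5 ≈ -2.2000)
y(G) = -11*G/5
(225516 + y(-523))/(-300017 - 473970) = (225516 - 11/5*(-523))/(-300017 - 473970) = (225516 + 5753/5)/(-773987) = (1133333/5)*(-1/773987) = -1133333/3869935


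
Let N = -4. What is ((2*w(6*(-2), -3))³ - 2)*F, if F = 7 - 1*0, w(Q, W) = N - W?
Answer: -70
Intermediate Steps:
w(Q, W) = -4 - W
F = 7 (F = 7 + 0 = 7)
((2*w(6*(-2), -3))³ - 2)*F = ((2*(-4 - 1*(-3)))³ - 2)*7 = ((2*(-4 + 3))³ - 2)*7 = ((2*(-1))³ - 2)*7 = ((-2)³ - 2)*7 = (-8 - 2)*7 = -10*7 = -70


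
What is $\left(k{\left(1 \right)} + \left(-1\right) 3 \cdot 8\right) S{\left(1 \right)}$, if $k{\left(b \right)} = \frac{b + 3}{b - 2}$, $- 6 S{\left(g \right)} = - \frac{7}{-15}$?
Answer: $\frac{98}{45} \approx 2.1778$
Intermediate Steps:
$S{\left(g \right)} = - \frac{7}{90}$ ($S{\left(g \right)} = - \frac{\left(-7\right) \frac{1}{-15}}{6} = - \frac{\left(-7\right) \left(- \frac{1}{15}\right)}{6} = \left(- \frac{1}{6}\right) \frac{7}{15} = - \frac{7}{90}$)
$k{\left(b \right)} = \frac{3 + b}{-2 + b}$
$\left(k{\left(1 \right)} + \left(-1\right) 3 \cdot 8\right) S{\left(1 \right)} = \left(\frac{3 + 1}{-2 + 1} + \left(-1\right) 3 \cdot 8\right) \left(- \frac{7}{90}\right) = \left(\frac{1}{-1} \cdot 4 - 24\right) \left(- \frac{7}{90}\right) = \left(\left(-1\right) 4 - 24\right) \left(- \frac{7}{90}\right) = \left(-4 - 24\right) \left(- \frac{7}{90}\right) = \left(-28\right) \left(- \frac{7}{90}\right) = \frac{98}{45}$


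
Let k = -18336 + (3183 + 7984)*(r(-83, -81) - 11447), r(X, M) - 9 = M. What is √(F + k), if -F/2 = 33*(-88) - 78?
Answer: I*√128645045 ≈ 11342.0*I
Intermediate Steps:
r(X, M) = 9 + M
F = 5964 (F = -2*(33*(-88) - 78) = -2*(-2904 - 78) = -2*(-2982) = 5964)
k = -128651009 (k = -18336 + (3183 + 7984)*((9 - 81) - 11447) = -18336 + 11167*(-72 - 11447) = -18336 + 11167*(-11519) = -18336 - 128632673 = -128651009)
√(F + k) = √(5964 - 128651009) = √(-128645045) = I*√128645045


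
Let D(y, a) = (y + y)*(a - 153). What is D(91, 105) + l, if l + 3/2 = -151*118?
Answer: -53111/2 ≈ -26556.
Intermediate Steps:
D(y, a) = 2*y*(-153 + a) (D(y, a) = (2*y)*(-153 + a) = 2*y*(-153 + a))
l = -35639/2 (l = -3/2 - 151*118 = -3/2 - 17818 = -35639/2 ≈ -17820.)
D(91, 105) + l = 2*91*(-153 + 105) - 35639/2 = 2*91*(-48) - 35639/2 = -8736 - 35639/2 = -53111/2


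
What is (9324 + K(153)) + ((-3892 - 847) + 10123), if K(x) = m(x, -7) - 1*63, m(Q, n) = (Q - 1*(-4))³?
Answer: 3884538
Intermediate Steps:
m(Q, n) = (4 + Q)³ (m(Q, n) = (Q + 4)³ = (4 + Q)³)
K(x) = -63 + (4 + x)³ (K(x) = (4 + x)³ - 1*63 = (4 + x)³ - 63 = -63 + (4 + x)³)
(9324 + K(153)) + ((-3892 - 847) + 10123) = (9324 + (-63 + (4 + 153)³)) + ((-3892 - 847) + 10123) = (9324 + (-63 + 157³)) + (-4739 + 10123) = (9324 + (-63 + 3869893)) + 5384 = (9324 + 3869830) + 5384 = 3879154 + 5384 = 3884538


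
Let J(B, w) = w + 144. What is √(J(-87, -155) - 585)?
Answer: 2*I*√149 ≈ 24.413*I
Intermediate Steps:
J(B, w) = 144 + w
√(J(-87, -155) - 585) = √((144 - 155) - 585) = √(-11 - 585) = √(-596) = 2*I*√149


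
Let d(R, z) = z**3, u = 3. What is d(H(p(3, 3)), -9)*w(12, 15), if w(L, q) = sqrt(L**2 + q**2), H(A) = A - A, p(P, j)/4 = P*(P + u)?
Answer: -2187*sqrt(41) ≈ -14004.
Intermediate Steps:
p(P, j) = 4*P*(3 + P) (p(P, j) = 4*(P*(P + 3)) = 4*(P*(3 + P)) = 4*P*(3 + P))
H(A) = 0
d(H(p(3, 3)), -9)*w(12, 15) = (-9)**3*sqrt(12**2 + 15**2) = -729*sqrt(144 + 225) = -2187*sqrt(41)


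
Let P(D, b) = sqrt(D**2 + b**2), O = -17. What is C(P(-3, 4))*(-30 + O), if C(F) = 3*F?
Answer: -705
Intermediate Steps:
C(P(-3, 4))*(-30 + O) = (3*sqrt((-3)**2 + 4**2))*(-30 - 17) = (3*sqrt(9 + 16))*(-47) = (3*sqrt(25))*(-47) = (3*5)*(-47) = 15*(-47) = -705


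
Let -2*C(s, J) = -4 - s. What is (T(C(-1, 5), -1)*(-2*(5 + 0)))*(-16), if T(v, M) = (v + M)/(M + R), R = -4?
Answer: -16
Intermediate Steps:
C(s, J) = 2 + s/2 (C(s, J) = -(-4 - s)/2 = 2 + s/2)
T(v, M) = (M + v)/(-4 + M) (T(v, M) = (v + M)/(M - 4) = (M + v)/(-4 + M))
(T(C(-1, 5), -1)*(-2*(5 + 0)))*(-16) = (((-1 + (2 + (½)*(-1)))/(-4 - 1))*(-2*(5 + 0)))*(-16) = (((-1 + (2 - ½))/(-5))*(-2*5))*(-16) = (-(-1 + 3/2)/5*(-10))*(-16) = (-⅕*½*(-10))*(-16) = -⅒*(-10)*(-16) = 1*(-16) = -16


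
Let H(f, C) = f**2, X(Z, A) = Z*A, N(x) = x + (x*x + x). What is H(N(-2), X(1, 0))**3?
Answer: 0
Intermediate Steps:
N(x) = x**2 + 2*x (N(x) = x + (x**2 + x) = x + (x + x**2) = x**2 + 2*x)
X(Z, A) = A*Z
H(N(-2), X(1, 0))**3 = ((-2*(2 - 2))**2)**3 = ((-2*0)**2)**3 = (0**2)**3 = 0**3 = 0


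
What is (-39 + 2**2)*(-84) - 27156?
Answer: -24216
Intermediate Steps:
(-39 + 2**2)*(-84) - 27156 = (-39 + 4)*(-84) - 27156 = -35*(-84) - 27156 = 2940 - 27156 = -24216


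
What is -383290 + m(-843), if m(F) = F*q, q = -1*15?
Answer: -370645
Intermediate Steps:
q = -15
m(F) = -15*F (m(F) = F*(-15) = -15*F)
-383290 + m(-843) = -383290 - 15*(-843) = -383290 + 12645 = -370645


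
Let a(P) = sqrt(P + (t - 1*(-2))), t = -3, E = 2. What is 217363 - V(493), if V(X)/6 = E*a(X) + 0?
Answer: 217363 - 24*sqrt(123) ≈ 2.1710e+5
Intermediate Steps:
a(P) = sqrt(-1 + P) (a(P) = sqrt(P + (-3 - 1*(-2))) = sqrt(P + (-3 + 2)) = sqrt(P - 1) = sqrt(-1 + P))
V(X) = 12*sqrt(-1 + X) (V(X) = 6*(2*sqrt(-1 + X) + 0) = 6*(2*sqrt(-1 + X)) = 12*sqrt(-1 + X))
217363 - V(493) = 217363 - 12*sqrt(-1 + 493) = 217363 - 12*sqrt(492) = 217363 - 12*2*sqrt(123) = 217363 - 24*sqrt(123)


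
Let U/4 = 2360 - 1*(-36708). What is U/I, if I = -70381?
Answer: -156272/70381 ≈ -2.2204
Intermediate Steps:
U = 156272 (U = 4*(2360 - 1*(-36708)) = 4*(2360 + 36708) = 4*39068 = 156272)
U/I = 156272/(-70381) = 156272*(-1/70381) = -156272/70381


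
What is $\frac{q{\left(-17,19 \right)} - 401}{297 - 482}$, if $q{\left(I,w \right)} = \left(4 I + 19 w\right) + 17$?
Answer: $\frac{91}{185} \approx 0.49189$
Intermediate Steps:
$q{\left(I,w \right)} = 17 + 4 I + 19 w$
$\frac{q{\left(-17,19 \right)} - 401}{297 - 482} = \frac{\left(17 + 4 \left(-17\right) + 19 \cdot 19\right) - 401}{297 - 482} = \frac{\left(17 - 68 + 361\right) - 401}{-185} = \left(310 - 401\right) \left(- \frac{1}{185}\right) = \left(-91\right) \left(- \frac{1}{185}\right) = \frac{91}{185}$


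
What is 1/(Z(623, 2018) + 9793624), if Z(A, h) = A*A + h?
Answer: 1/10183771 ≈ 9.8195e-8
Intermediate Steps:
Z(A, h) = h + A² (Z(A, h) = A² + h = h + A²)
1/(Z(623, 2018) + 9793624) = 1/((2018 + 623²) + 9793624) = 1/((2018 + 388129) + 9793624) = 1/(390147 + 9793624) = 1/10183771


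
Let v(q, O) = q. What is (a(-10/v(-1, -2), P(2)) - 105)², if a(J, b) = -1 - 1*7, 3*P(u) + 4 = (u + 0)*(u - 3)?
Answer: 12769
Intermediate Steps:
P(u) = -4/3 + u*(-3 + u)/3 (P(u) = -4/3 + ((u + 0)*(u - 3))/3 = -4/3 + (u*(-3 + u))/3 = -4/3 + u*(-3 + u)/3)
a(J, b) = -8 (a(J, b) = -1 - 7 = -8)
(a(-10/v(-1, -2), P(2)) - 105)² = (-8 - 105)² = (-113)² = 12769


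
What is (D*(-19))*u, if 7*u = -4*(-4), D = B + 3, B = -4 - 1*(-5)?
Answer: -1216/7 ≈ -173.71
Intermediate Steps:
B = 1 (B = -4 + 5 = 1)
D = 4 (D = 1 + 3 = 4)
u = 16/7 (u = (-4*(-4))/7 = (1/7)*16 = 16/7 ≈ 2.2857)
(D*(-19))*u = (4*(-19))*(16/7) = -76*16/7 = -1216/7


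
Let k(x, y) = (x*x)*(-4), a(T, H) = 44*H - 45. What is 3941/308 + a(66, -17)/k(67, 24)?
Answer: 1268015/98758 ≈ 12.840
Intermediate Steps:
a(T, H) = -45 + 44*H
k(x, y) = -4*x² (k(x, y) = x²*(-4) = -4*x²)
3941/308 + a(66, -17)/k(67, 24) = 3941/308 + (-45 + 44*(-17))/((-4*67²)) = 3941*(1/308) + (-45 - 748)/((-4*4489)) = 563/44 - 793/(-17956) = 563/44 - 793*(-1/17956) = 563/44 + 793/17956 = 1268015/98758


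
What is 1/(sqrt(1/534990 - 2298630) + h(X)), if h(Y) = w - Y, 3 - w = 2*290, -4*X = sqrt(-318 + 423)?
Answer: 1069980/(-617378460 + 267495*sqrt(105) + 2*I*sqrt(657900776638328010)) ≈ -0.00021853 - 0.00057678*I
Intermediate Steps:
X = -sqrt(105)/4 (X = -sqrt(-318 + 423)/4 = -sqrt(105)/4 ≈ -2.5617)
w = -577 (w = 3 - 2*290 = 3 - 1*580 = 3 - 580 = -577)
h(Y) = -577 - Y
1/(sqrt(1/534990 - 2298630) + h(X)) = 1/(sqrt(1/534990 - 2298630) + (-577 - (-1)*sqrt(105)/4)) = 1/(sqrt(1/534990 - 2298630) + (-577 + sqrt(105)/4)) = 1/(sqrt(-1229744063699/534990) + (-577 + sqrt(105)/4)) = 1/(I*sqrt(657900776638328010)/534990 + (-577 + sqrt(105)/4)) = 1/(-577 + sqrt(105)/4 + I*sqrt(657900776638328010)/534990)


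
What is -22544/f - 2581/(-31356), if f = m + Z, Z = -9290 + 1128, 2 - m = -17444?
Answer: -170731915/72777276 ≈ -2.3460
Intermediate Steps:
m = 17446 (m = 2 - 1*(-17444) = 2 + 17444 = 17446)
Z = -8162
f = 9284 (f = 17446 - 8162 = 9284)
-22544/f - 2581/(-31356) = -22544/9284 - 2581/(-31356) = -22544*1/9284 - 2581*(-1/31356) = -5636/2321 + 2581/31356 = -170731915/72777276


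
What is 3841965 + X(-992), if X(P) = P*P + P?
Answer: 4825037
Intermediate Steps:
X(P) = P + P² (X(P) = P² + P = P + P²)
3841965 + X(-992) = 3841965 - 992*(1 - 992) = 3841965 - 992*(-991) = 3841965 + 983072 = 4825037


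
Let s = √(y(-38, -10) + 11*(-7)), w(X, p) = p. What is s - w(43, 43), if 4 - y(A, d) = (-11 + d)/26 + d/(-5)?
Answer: -43 + I*√50154/26 ≈ -43.0 + 8.6135*I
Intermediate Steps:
y(A, d) = 115/26 + 21*d/130 (y(A, d) = 4 - ((-11 + d)/26 + d/(-5)) = 4 - ((-11 + d)*(1/26) + d*(-⅕)) = 4 - ((-11/26 + d/26) - d/5) = 4 - (-11/26 - 21*d/130) = 4 + (11/26 + 21*d/130) = 115/26 + 21*d/130)
s = I*√50154/26 (s = √((115/26 + (21/130)*(-10)) + 11*(-7)) = √((115/26 - 21/13) - 77) = √(73/26 - 77) = √(-1929/26) = I*√50154/26 ≈ 8.6135*I)
s - w(43, 43) = I*√50154/26 - 1*43 = I*√50154/26 - 43 = -43 + I*√50154/26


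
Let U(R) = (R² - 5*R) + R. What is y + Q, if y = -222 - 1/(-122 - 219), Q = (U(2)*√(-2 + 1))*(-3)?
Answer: -75701/341 + 12*I ≈ -222.0 + 12.0*I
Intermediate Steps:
U(R) = R² - 4*R
Q = 12*I (Q = ((2*(-4 + 2))*√(-2 + 1))*(-3) = ((2*(-2))*√(-1))*(-3) = -4*I*(-3) = 12*I ≈ 12.0*I)
y = -75701/341 (y = -222 - 1/(-341) = -222 - 1*(-1/341) = -222 + 1/341 = -75701/341 ≈ -222.00)
y + Q = -75701/341 + 12*I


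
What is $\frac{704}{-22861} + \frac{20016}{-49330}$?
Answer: $- \frac{246157048}{563866565} \approx -0.43655$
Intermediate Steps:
$\frac{704}{-22861} + \frac{20016}{-49330} = 704 \left(- \frac{1}{22861}\right) + 20016 \left(- \frac{1}{49330}\right) = - \frac{704}{22861} - \frac{10008}{24665} = - \frac{246157048}{563866565}$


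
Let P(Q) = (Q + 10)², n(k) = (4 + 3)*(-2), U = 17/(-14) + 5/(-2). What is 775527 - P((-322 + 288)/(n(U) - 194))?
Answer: 8386982783/10816 ≈ 7.7542e+5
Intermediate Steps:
U = -26/7 (U = 17*(-1/14) + 5*(-½) = -17/14 - 5/2 = -26/7 ≈ -3.7143)
n(k) = -14 (n(k) = 7*(-2) = -14)
P(Q) = (10 + Q)²
775527 - P((-322 + 288)/(n(U) - 194)) = 775527 - (10 + (-322 + 288)/(-14 - 194))² = 775527 - (10 - 34/(-208))² = 775527 - (10 - 34*(-1/208))² = 775527 - (10 + 17/104)² = 775527 - (1057/104)² = 775527 - 1*1117249/10816 = 775527 - 1117249/10816 = 8386982783/10816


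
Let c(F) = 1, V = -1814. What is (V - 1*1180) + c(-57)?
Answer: -2993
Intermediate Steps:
(V - 1*1180) + c(-57) = (-1814 - 1*1180) + 1 = (-1814 - 1180) + 1 = -2994 + 1 = -2993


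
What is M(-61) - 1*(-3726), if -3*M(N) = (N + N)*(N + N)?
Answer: -3706/3 ≈ -1235.3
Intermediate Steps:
M(N) = -4*N²/3 (M(N) = -(N + N)*(N + N)/3 = -2*N*2*N/3 = -4*N²/3)
M(-61) - 1*(-3726) = -4/3*(-61)² - 1*(-3726) = -4/3*3721 + 3726 = -14884/3 + 3726 = -3706/3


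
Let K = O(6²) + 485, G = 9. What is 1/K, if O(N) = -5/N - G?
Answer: 36/17131 ≈ 0.0021015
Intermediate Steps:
O(N) = -9 - 5/N (O(N) = -5/N - 1*9 = -5/N - 9 = -9 - 5/N)
K = 17131/36 (K = (-9 - 5/(6²)) + 485 = (-9 - 5/36) + 485 = -329/36 + 485 = 17131/36 ≈ 475.86)
1/K = 1/(17131/36) = 36/17131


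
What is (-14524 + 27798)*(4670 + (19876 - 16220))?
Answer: 110519324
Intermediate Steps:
(-14524 + 27798)*(4670 + (19876 - 16220)) = 13274*(4670 + 3656) = 13274*8326 = 110519324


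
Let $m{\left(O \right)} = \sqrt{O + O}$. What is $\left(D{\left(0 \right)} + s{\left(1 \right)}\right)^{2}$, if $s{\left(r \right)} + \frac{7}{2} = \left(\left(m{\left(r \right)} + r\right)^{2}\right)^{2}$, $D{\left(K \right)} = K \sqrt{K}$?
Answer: $\frac{1881}{4} + 324 \sqrt{2} \approx 928.46$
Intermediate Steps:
$m{\left(O \right)} = \sqrt{2} \sqrt{O}$ ($m{\left(O \right)} = \sqrt{2 O} = \sqrt{2} \sqrt{O}$)
$D{\left(K \right)} = K^{\frac{3}{2}}$
$s{\left(r \right)} = - \frac{7}{2} + \left(r + \sqrt{2} \sqrt{r}\right)^{4}$ ($s{\left(r \right)} = - \frac{7}{2} + \left(\left(\sqrt{2} \sqrt{r} + r\right)^{2}\right)^{2} = - \frac{7}{2} + \left(\left(r + \sqrt{2} \sqrt{r}\right)^{2}\right)^{2} = - \frac{7}{2} + \left(r + \sqrt{2} \sqrt{r}\right)^{4}$)
$\left(D{\left(0 \right)} + s{\left(1 \right)}\right)^{2} = \left(0^{\frac{3}{2}} - \left(\frac{7}{2} - \left(1 + \sqrt{2} \sqrt{1}\right)^{4}\right)\right)^{2} = \left(0 - \left(\frac{7}{2} - \left(1 + \sqrt{2} \cdot 1\right)^{4}\right)\right)^{2} = \left(0 - \left(\frac{7}{2} - \left(1 + \sqrt{2}\right)^{4}\right)\right)^{2} = \left(- \frac{7}{2} + \left(1 + \sqrt{2}\right)^{4}\right)^{2}$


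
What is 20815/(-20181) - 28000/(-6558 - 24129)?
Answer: -24560635/206431449 ≈ -0.11898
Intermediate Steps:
20815/(-20181) - 28000/(-6558 - 24129) = 20815*(-1/20181) - 28000/(-30687) = -20815/20181 - 28000*(-1/30687) = -20815/20181 + 28000/30687 = -24560635/206431449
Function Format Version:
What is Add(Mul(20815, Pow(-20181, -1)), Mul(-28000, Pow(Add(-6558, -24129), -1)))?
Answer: Rational(-24560635, 206431449) ≈ -0.11898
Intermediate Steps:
Add(Mul(20815, Pow(-20181, -1)), Mul(-28000, Pow(Add(-6558, -24129), -1))) = Add(Mul(20815, Rational(-1, 20181)), Mul(-28000, Pow(-30687, -1))) = Add(Rational(-20815, 20181), Mul(-28000, Rational(-1, 30687))) = Add(Rational(-20815, 20181), Rational(28000, 30687)) = Rational(-24560635, 206431449)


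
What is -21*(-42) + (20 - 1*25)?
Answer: 877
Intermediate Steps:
-21*(-42) + (20 - 1*25) = 882 + (20 - 25) = 882 - 5 = 877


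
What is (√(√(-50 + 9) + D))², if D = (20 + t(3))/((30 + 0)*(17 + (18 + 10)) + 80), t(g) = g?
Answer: 23/1430 + I*√41 ≈ 0.016084 + 6.4031*I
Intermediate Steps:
D = 23/1430 (D = (20 + 3)/((30 + 0)*(17 + (18 + 10)) + 80) = 23/(30*(17 + 28) + 80) = 23/(30*45 + 80) = 23/(1350 + 80) = 23/1430 ≈ 0.016084)
(√(√(-50 + 9) + D))² = (√(√(-50 + 9) + 23/1430))² = (√(√(-41) + 23/1430))² = (√(I*√41 + 23/1430))² = (√(23/1430 + I*√41))² = 23/1430 + I*√41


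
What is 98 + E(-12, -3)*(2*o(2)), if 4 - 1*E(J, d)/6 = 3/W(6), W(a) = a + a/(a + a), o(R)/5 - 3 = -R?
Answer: 4034/13 ≈ 310.31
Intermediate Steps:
o(R) = 15 - 5*R (o(R) = 15 + 5*(-R) = 15 - 5*R)
W(a) = 1/2 + a (W(a) = a + a/((2*a)) = a + a*(1/(2*a)) = a + 1/2 = 1/2 + a)
E(J, d) = 276/13 (E(J, d) = 24 - 18/(1/2 + 6) = 24 - 18/13/2 = 24 - 18*2/13 = 24 - 6*6/13 = 24 - 36/13 = 276/13)
98 + E(-12, -3)*(2*o(2)) = 98 + 276*(2*(15 - 5*2))/13 = 98 + 276*(2*(15 - 10))/13 = 98 + 276*(2*5)/13 = 98 + (276/13)*10 = 98 + 2760/13 = 4034/13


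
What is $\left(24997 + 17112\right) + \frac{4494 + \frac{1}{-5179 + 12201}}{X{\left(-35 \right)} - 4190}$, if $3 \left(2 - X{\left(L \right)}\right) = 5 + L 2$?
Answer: $\frac{3695727114995}{87767978} \approx 42108.0$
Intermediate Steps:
$X{\left(L \right)} = \frac{1}{3} - \frac{2 L}{3}$ ($X{\left(L \right)} = 2 - \frac{5 + L 2}{3} = 2 - \frac{5 + 2 L}{3} = 2 - \left(\frac{5}{3} + \frac{2 L}{3}\right) = \frac{1}{3} - \frac{2 L}{3}$)
$\left(24997 + 17112\right) + \frac{4494 + \frac{1}{-5179 + 12201}}{X{\left(-35 \right)} - 4190} = \left(24997 + 17112\right) + \frac{4494 + \frac{1}{-5179 + 12201}}{\left(\frac{1}{3} - - \frac{70}{3}\right) - 4190} = 42109 + \frac{4494 + \frac{1}{7022}}{\left(\frac{1}{3} + \frac{70}{3}\right) - 4190} = 42109 + \frac{4494 + \frac{1}{7022}}{\frac{71}{3} - 4190} = 42109 + \frac{31556869}{7022 \left(- \frac{12499}{3}\right)} = 42109 + \frac{31556869}{7022} \left(- \frac{3}{12499}\right) = 42109 - \frac{94670607}{87767978} = \frac{3695727114995}{87767978}$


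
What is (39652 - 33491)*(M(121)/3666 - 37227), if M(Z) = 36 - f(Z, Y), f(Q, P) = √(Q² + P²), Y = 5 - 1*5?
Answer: -840817958987/3666 ≈ -2.2936e+8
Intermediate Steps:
Y = 0 (Y = 5 - 5 = 0)
f(Q, P) = √(P² + Q²)
M(Z) = 36 - √(Z²) (M(Z) = 36 - √(0² + Z²) = 36 - √(0 + Z²) = 36 - √(Z²))
(39652 - 33491)*(M(121)/3666 - 37227) = (39652 - 33491)*((36 - √(121²))/3666 - 37227) = 6161*((36 - √14641)*(1/3666) - 37227) = 6161*((36 - 1*121)*(1/3666) - 37227) = 6161*((36 - 121)*(1/3666) - 37227) = 6161*(-85*1/3666 - 37227) = 6161*(-85/3666 - 37227) = 6161*(-136474267/3666) = -840817958987/3666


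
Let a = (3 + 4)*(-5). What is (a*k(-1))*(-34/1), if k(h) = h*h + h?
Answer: 0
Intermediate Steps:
k(h) = h + h² (k(h) = h² + h = h + h²)
a = -35 (a = 7*(-5) = -35)
(a*k(-1))*(-34/1) = (-(-35)*(1 - 1))*(-34/1) = (-(-35)*0)*(-34*1) = -35*0*(-34) = 0*(-34) = 0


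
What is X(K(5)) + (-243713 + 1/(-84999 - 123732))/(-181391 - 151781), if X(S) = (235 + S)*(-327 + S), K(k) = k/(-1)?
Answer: -1327569351519329/17385831183 ≈ -76359.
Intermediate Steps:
K(k) = -k (K(k) = k*(-1) = -k)
X(S) = (-327 + S)*(235 + S)
X(K(5)) + (-243713 + 1/(-84999 - 123732))/(-181391 - 151781) = (-76845 + (-1*5)² - (-92)*5) + (-243713 + 1/(-84999 - 123732))/(-181391 - 151781) = (-76845 + (-5)² - 92*(-5)) + (-243713 + 1/(-208731))/(-333172) = (-76845 + 25 + 460) + (-243713 - 1/208731)*(-1/333172) = -76360 - 50870458204/208731*(-1/333172) = -76360 + 12717614551/17385831183 = -1327569351519329/17385831183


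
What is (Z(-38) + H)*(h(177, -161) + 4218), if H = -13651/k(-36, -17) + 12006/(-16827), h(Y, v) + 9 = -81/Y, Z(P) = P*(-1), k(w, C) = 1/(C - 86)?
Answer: 1958314158582768/330931 ≈ 5.9176e+9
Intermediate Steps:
k(w, C) = 1/(-86 + C)
Z(P) = -P
h(Y, v) = -9 - 81/Y
H = 7886547275/5609 (H = -13651/(1/(-86 - 17)) + 12006/(-16827) = -13651/(1/(-103)) + 12006*(-1/16827) = -13651/(-1/103) - 4002/5609 = -13651*(-103) - 4002/5609 = 1406053 - 4002/5609 = 7886547275/5609 ≈ 1.4061e+6)
(Z(-38) + H)*(h(177, -161) + 4218) = (-1*(-38) + 7886547275/5609)*((-9 - 81/177) + 4218) = (38 + 7886547275/5609)*((-9 - 81*1/177) + 4218) = 7886760417*((-9 - 27/59) + 4218)/5609 = 7886760417*(-558/59 + 4218)/5609 = (7886760417/5609)*(248304/59) = 1958314158582768/330931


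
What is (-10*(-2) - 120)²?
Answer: 10000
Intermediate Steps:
(-10*(-2) - 120)² = (20 - 120)² = (-100)² = 10000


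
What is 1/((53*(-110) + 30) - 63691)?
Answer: -1/69491 ≈ -1.4390e-5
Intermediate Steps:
1/((53*(-110) + 30) - 63691) = 1/((-5830 + 30) - 63691) = 1/(-5800 - 63691) = 1/(-69491) = -1/69491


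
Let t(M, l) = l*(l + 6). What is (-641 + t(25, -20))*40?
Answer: -14440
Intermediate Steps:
t(M, l) = l*(6 + l)
(-641 + t(25, -20))*40 = (-641 - 20*(6 - 20))*40 = (-641 - 20*(-14))*40 = (-641 + 280)*40 = -361*40 = -14440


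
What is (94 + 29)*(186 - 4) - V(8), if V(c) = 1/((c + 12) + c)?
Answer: 626807/28 ≈ 22386.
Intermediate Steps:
V(c) = 1/(12 + 2*c) (V(c) = 1/((12 + c) + c) = 1/(12 + 2*c))
(94 + 29)*(186 - 4) - V(8) = (94 + 29)*(186 - 4) - 1/(2*(6 + 8)) = 123*182 - 1/(2*14) = 22386 - 1/(2*14) = 22386 - 1*1/28 = 22386 - 1/28 = 626807/28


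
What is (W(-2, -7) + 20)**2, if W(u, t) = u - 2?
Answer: 256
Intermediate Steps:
W(u, t) = -2 + u
(W(-2, -7) + 20)**2 = ((-2 - 2) + 20)**2 = (-4 + 20)**2 = 16**2 = 256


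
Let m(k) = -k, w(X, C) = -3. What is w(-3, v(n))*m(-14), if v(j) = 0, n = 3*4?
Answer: -42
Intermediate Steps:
n = 12
w(-3, v(n))*m(-14) = -(-3)*(-14) = -3*14 = -42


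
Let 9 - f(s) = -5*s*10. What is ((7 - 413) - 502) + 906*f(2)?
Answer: 97846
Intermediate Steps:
f(s) = 9 + 50*s (f(s) = 9 - (-5*s)*10 = 9 - (-50)*s = 9 + 50*s)
((7 - 413) - 502) + 906*f(2) = ((7 - 413) - 502) + 906*(9 + 50*2) = (-406 - 502) + 906*(9 + 100) = -908 + 906*109 = -908 + 98754 = 97846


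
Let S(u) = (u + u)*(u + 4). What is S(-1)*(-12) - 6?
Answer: 66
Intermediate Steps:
S(u) = 2*u*(4 + u) (S(u) = (2*u)*(4 + u) = 2*u*(4 + u))
S(-1)*(-12) - 6 = (2*(-1)*(4 - 1))*(-12) - 6 = (2*(-1)*3)*(-12) - 6 = -6*(-12) - 6 = 72 - 6 = 66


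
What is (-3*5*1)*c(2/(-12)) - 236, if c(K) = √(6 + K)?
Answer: -236 - 5*√210/2 ≈ -272.23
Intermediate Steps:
(-3*5*1)*c(2/(-12)) - 236 = (-3*5*1)*√(6 + 2/(-12)) - 236 = (-15*1)*√(6 + 2*(-1/12)) - 236 = -15*√(6 - ⅙) - 236 = -5*√210/2 - 236 = -236 - 5*√210/2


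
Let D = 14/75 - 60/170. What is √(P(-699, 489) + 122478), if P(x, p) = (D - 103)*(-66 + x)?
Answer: 3*√559445/5 ≈ 448.78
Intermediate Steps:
D = -212/1275 (D = 14*(1/75) - 60*1/170 = 14/75 - 6/17 = -212/1275 ≈ -0.16627)
P(x, p) = 2893814/425 - 131537*x/1275 (P(x, p) = (-212/1275 - 103)*(-66 + x) = -131537*(-66 + x)/1275 = 2893814/425 - 131537*x/1275)
√(P(-699, 489) + 122478) = √((2893814/425 - 131537/1275*(-699)) + 122478) = √((2893814/425 + 30648121/425) + 122478) = √(394611/5 + 122478) = √(1007001/5) = 3*√559445/5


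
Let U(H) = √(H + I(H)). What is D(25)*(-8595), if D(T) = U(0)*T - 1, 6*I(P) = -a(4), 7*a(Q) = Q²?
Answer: 8595 - 143250*I*√42/7 ≈ 8595.0 - 1.3262e+5*I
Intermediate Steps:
a(Q) = Q²/7
I(P) = -8/21 (I(P) = (-4²/7)/6 = (-16/7)/6 = (-1*16/7)/6 = (⅙)*(-16/7) = -8/21)
U(H) = √(-8/21 + H) (U(H) = √(H - 8/21) = √(-8/21 + H))
D(T) = -1 + 2*I*T*√42/21 (D(T) = (√(-168 + 441*0)/21)*T - 1 = (√(-168 + 0)/21)*T - 1 = (√(-168)/21)*T - 1 = ((2*I*√42)/21)*T - 1 = (2*I*√42/21)*T - 1 = 2*I*T*√42/21 - 1 = -1 + 2*I*T*√42/21)
D(25)*(-8595) = (-1 + (2/21)*I*25*√42)*(-8595) = (-1 + 50*I*√42/21)*(-8595) = 8595 - 143250*I*√42/7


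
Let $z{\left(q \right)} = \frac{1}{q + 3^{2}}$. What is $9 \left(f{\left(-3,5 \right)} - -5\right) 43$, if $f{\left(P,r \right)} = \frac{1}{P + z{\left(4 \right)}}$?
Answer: $\frac{68499}{38} \approx 1802.6$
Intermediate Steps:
$z{\left(q \right)} = \frac{1}{9 + q}$ ($z{\left(q \right)} = \frac{1}{q + 9} = \frac{1}{9 + q}$)
$f{\left(P,r \right)} = \frac{1}{\frac{1}{13} + P}$ ($f{\left(P,r \right)} = \frac{1}{P + \frac{1}{9 + 4}} = \frac{1}{P + \frac{1}{13}} = \frac{1}{\frac{1}{13} + P}$)
$9 \left(f{\left(-3,5 \right)} - -5\right) 43 = 9 \left(\frac{13}{1 + 13 \left(-3\right)} - -5\right) 43 = 9 \left(\frac{13}{1 - 39} + 5\right) 43 = 9 \left(\frac{13}{-38} + 5\right) 43 = 9 \left(13 \left(- \frac{1}{38}\right) + 5\right) 43 = 9 \left(- \frac{13}{38} + 5\right) 43 = 9 \cdot \frac{177}{38} \cdot 43 = \frac{1593}{38} \cdot 43 = \frac{68499}{38}$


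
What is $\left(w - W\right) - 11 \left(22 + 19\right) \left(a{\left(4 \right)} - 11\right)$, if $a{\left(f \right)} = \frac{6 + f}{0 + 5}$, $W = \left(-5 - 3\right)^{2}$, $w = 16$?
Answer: $4011$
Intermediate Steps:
$W = 64$ ($W = \left(-8\right)^{2} = 64$)
$a{\left(f \right)} = \frac{6}{5} + \frac{f}{5}$ ($a{\left(f \right)} = \frac{6 + f}{5} = \left(6 + f\right) \frac{1}{5} = \frac{6}{5} + \frac{f}{5}$)
$\left(w - W\right) - 11 \left(22 + 19\right) \left(a{\left(4 \right)} - 11\right) = \left(16 - 64\right) - 11 \left(22 + 19\right) \left(\left(\frac{6}{5} + \frac{1}{5} \cdot 4\right) - 11\right) = \left(16 - 64\right) - 11 \cdot 41 \left(\left(\frac{6}{5} + \frac{4}{5}\right) - 11\right) = -48 - 11 \cdot 41 \left(2 - 11\right) = -48 - 11 \cdot 41 \left(-9\right) = -48 - -4059 = -48 + 4059 = 4011$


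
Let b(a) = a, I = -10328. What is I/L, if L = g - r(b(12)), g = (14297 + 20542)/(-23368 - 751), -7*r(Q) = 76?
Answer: -1743707224/1589171 ≈ -1097.2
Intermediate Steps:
r(Q) = -76/7 (r(Q) = -1/7*76 = -76/7)
g = -34839/24119 (g = 34839/(-24119) = 34839*(-1/24119) = -34839/24119 ≈ -1.4445)
L = 1589171/168833 (L = -34839/24119 - 1*(-76/7) = -34839/24119 + 76/7 = 1589171/168833 ≈ 9.4127)
I/L = -10328/1589171/168833 = -10328*168833/1589171 = -1743707224/1589171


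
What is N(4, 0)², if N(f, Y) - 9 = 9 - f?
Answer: 196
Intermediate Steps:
N(f, Y) = 18 - f (N(f, Y) = 9 + (9 - f) = 18 - f)
N(4, 0)² = (18 - 1*4)² = (18 - 4)² = 14² = 196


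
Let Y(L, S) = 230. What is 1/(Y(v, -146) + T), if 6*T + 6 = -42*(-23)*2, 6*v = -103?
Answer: 1/551 ≈ 0.0018149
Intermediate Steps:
v = -103/6 (v = (⅙)*(-103) = -103/6 ≈ -17.167)
T = 321 (T = -1 + (-42*(-23)*2)/6 = -1 + (966*2)/6 = -1 + (⅙)*1932 = -1 + 322 = 321)
1/(Y(v, -146) + T) = 1/(230 + 321) = 1/551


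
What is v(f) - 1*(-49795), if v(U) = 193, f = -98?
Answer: 49988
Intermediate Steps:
v(f) - 1*(-49795) = 193 - 1*(-49795) = 193 + 49795 = 49988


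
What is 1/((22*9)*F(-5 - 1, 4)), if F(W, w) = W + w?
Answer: -1/396 ≈ -0.0025253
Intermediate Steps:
1/((22*9)*F(-5 - 1, 4)) = 1/((22*9)*((-5 - 1) + 4)) = 1/(198*(-6 + 4)) = 1/(198*(-2)) = 1/(-396) = -1/396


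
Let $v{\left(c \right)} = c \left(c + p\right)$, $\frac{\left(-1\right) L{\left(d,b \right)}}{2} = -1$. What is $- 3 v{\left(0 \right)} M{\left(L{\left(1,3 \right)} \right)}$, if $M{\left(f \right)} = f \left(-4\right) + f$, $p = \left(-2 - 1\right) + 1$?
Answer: $0$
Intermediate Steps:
$L{\left(d,b \right)} = 2$ ($L{\left(d,b \right)} = \left(-2\right) \left(-1\right) = 2$)
$p = -2$ ($p = -3 + 1 = -2$)
$M{\left(f \right)} = - 3 f$ ($M{\left(f \right)} = - 4 f + f = - 3 f$)
$v{\left(c \right)} = c \left(-2 + c\right)$ ($v{\left(c \right)} = c \left(c - 2\right) = c \left(-2 + c\right)$)
$- 3 v{\left(0 \right)} M{\left(L{\left(1,3 \right)} \right)} = - 3 \cdot 0 \left(-2 + 0\right) \left(\left(-3\right) 2\right) = - 3 \cdot 0 \left(-2\right) \left(-6\right) = \left(-3\right) 0 \left(-6\right) = 0 \left(-6\right) = 0$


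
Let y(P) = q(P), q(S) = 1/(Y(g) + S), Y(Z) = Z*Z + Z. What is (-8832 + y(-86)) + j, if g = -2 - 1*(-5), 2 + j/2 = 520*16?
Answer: 577495/74 ≈ 7804.0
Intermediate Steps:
j = 16636 (j = -4 + 2*(520*16) = -4 + 2*8320 = -4 + 16640 = 16636)
g = 3 (g = -2 + 5 = 3)
Y(Z) = Z + Z**2 (Y(Z) = Z**2 + Z = Z + Z**2)
q(S) = 1/(12 + S) (q(S) = 1/(3*(1 + 3) + S) = 1/(3*4 + S) = 1/(12 + S))
y(P) = 1/(12 + P)
(-8832 + y(-86)) + j = (-8832 + 1/(12 - 86)) + 16636 = (-8832 + 1/(-74)) + 16636 = (-8832 - 1/74) + 16636 = -653569/74 + 16636 = 577495/74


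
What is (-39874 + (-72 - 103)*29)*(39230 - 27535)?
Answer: -525678555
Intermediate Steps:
(-39874 + (-72 - 103)*29)*(39230 - 27535) = (-39874 - 175*29)*11695 = (-39874 - 5075)*11695 = -44949*11695 = -525678555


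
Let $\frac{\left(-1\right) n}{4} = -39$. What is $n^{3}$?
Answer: $3796416$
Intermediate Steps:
$n = 156$ ($n = \left(-4\right) \left(-39\right) = 156$)
$n^{3} = 156^{3} = 3796416$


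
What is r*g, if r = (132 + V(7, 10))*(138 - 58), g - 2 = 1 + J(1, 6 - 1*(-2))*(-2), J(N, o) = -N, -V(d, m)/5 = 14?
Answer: 24800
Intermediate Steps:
V(d, m) = -70 (V(d, m) = -5*14 = -70)
g = 5 (g = 2 + (1 - 1*1*(-2)) = 2 + (1 - 1*(-2)) = 2 + (1 + 2) = 2 + 3 = 5)
r = 4960 (r = (132 - 70)*(138 - 58) = 62*80 = 4960)
r*g = 4960*5 = 24800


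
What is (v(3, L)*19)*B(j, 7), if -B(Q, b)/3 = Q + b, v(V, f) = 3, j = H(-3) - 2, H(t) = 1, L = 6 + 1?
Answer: -1026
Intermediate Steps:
L = 7
j = -1 (j = 1 - 2 = -1)
B(Q, b) = -3*Q - 3*b (B(Q, b) = -3*(Q + b) = -3*Q - 3*b)
(v(3, L)*19)*B(j, 7) = (3*19)*(-3*(-1) - 3*7) = 57*(3 - 21) = 57*(-18) = -1026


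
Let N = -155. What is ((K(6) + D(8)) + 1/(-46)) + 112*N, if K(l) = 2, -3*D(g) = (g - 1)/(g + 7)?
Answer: -35931427/2070 ≈ -17358.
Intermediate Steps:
D(g) = -(-1 + g)/(3*(7 + g)) (D(g) = -(g - 1)/(3*(g + 7)) = -(-1 + g)/(3*(7 + g)))
((K(6) + D(8)) + 1/(-46)) + 112*N = ((2 + (1 - 1*8)/(3*(7 + 8))) + 1/(-46)) + 112*(-155) = ((2 + (⅓)*(1 - 8)/15) - 1/46) - 17360 = ((2 + (⅓)*(1/15)*(-7)) - 1/46) - 17360 = ((2 - 7/45) - 1/46) - 17360 = (83/45 - 1/46) - 17360 = 3773/2070 - 17360 = -35931427/2070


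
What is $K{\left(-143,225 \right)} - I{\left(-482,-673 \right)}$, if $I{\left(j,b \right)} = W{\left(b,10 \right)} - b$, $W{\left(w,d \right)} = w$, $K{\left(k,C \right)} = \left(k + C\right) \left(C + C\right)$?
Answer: $36900$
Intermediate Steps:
$K{\left(k,C \right)} = 2 C \left(C + k\right)$ ($K{\left(k,C \right)} = \left(C + k\right) 2 C = 2 C \left(C + k\right)$)
$I{\left(j,b \right)} = 0$ ($I{\left(j,b \right)} = b - b = 0$)
$K{\left(-143,225 \right)} - I{\left(-482,-673 \right)} = 2 \cdot 225 \left(225 - 143\right) - 0 = 2 \cdot 225 \cdot 82 + 0 = 36900 + 0 = 36900$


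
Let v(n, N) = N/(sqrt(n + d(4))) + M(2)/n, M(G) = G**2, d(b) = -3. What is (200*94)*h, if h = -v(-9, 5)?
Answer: 75200/9 + 47000*I*sqrt(3)/3 ≈ 8355.6 + 27135.0*I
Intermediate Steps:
v(n, N) = 4/n + N/sqrt(-3 + n) (v(n, N) = N/(sqrt(n - 3)) + 2**2/n = N/(sqrt(-3 + n)) + 4/n = N/sqrt(-3 + n) + 4/n = 4/n + N/sqrt(-3 + n))
h = 4/9 + 5*I*sqrt(3)/6 (h = -(4/(-9) + 5/sqrt(-3 - 9)) = -(4*(-1/9) + 5/sqrt(-12)) = -(-4/9 + 5*(-I*sqrt(3)/6)) = -(-4/9 - 5*I*sqrt(3)/6) = 4/9 + 5*I*sqrt(3)/6 ≈ 0.44444 + 1.4434*I)
(200*94)*h = (200*94)*(4/9 + 5*I*sqrt(3)/6) = 18800*(4/9 + 5*I*sqrt(3)/6) = 75200/9 + 47000*I*sqrt(3)/3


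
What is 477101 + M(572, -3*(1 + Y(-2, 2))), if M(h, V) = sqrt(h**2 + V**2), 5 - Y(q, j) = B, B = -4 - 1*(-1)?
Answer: 477101 + sqrt(327913) ≈ 4.7767e+5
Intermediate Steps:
B = -3 (B = -4 + 1 = -3)
Y(q, j) = 8 (Y(q, j) = 5 - 1*(-3) = 5 + 3 = 8)
M(h, V) = sqrt(V**2 + h**2)
477101 + M(572, -3*(1 + Y(-2, 2))) = 477101 + sqrt((-3*(1 + 8))**2 + 572**2) = 477101 + sqrt((-3*9)**2 + 327184) = 477101 + sqrt((-27)**2 + 327184) = 477101 + sqrt(729 + 327184) = 477101 + sqrt(327913)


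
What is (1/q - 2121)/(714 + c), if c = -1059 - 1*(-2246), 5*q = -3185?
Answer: -1351078/1210937 ≈ -1.1157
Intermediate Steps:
q = -637 (q = (⅕)*(-3185) = -637)
c = 1187 (c = -1059 + 2246 = 1187)
(1/q - 2121)/(714 + c) = (1/(-637) - 2121)/(714 + 1187) = (-1/637 - 2121)/1901 = -1351078/637*1/1901 = -1351078/1210937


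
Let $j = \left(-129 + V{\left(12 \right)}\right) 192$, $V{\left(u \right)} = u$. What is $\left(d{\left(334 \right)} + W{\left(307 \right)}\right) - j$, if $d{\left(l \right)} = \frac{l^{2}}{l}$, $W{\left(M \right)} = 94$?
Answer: $22892$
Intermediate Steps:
$j = -22464$ ($j = \left(-129 + 12\right) 192 = \left(-117\right) 192 = -22464$)
$d{\left(l \right)} = l$
$\left(d{\left(334 \right)} + W{\left(307 \right)}\right) - j = \left(334 + 94\right) - -22464 = 428 + 22464 = 22892$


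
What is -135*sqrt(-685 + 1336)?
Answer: -135*sqrt(651) ≈ -3444.5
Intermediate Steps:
-135*sqrt(-685 + 1336) = -135*sqrt(651)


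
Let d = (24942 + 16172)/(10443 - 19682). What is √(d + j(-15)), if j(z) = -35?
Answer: I*√3367421481/9239 ≈ 6.2809*I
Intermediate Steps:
d = -41114/9239 (d = 41114/(-9239) = 41114*(-1/9239) = -41114/9239 ≈ -4.4501)
√(d + j(-15)) = √(-41114/9239 - 35) = √(-364479/9239) = I*√3367421481/9239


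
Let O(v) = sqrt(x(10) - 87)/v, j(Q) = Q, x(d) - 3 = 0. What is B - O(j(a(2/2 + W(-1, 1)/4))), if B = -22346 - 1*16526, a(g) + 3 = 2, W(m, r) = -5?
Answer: -38872 + 2*I*sqrt(21) ≈ -38872.0 + 9.1651*I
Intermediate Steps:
x(d) = 3 (x(d) = 3 + 0 = 3)
a(g) = -1 (a(g) = -3 + 2 = -1)
B = -38872 (B = -22346 - 16526 = -38872)
O(v) = 2*I*sqrt(21)/v (O(v) = sqrt(3 - 87)/v = sqrt(-84)/v = (2*I*sqrt(21))/v = 2*I*sqrt(21)/v)
B - O(j(a(2/2 + W(-1, 1)/4))) = -38872 - 2*I*sqrt(21)/(-1) = -38872 - 2*I*sqrt(21)*(-1) = -38872 - (-2)*I*sqrt(21) = -38872 + 2*I*sqrt(21)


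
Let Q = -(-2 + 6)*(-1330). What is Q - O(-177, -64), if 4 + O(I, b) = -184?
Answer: 5508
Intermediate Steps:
O(I, b) = -188 (O(I, b) = -4 - 184 = -188)
Q = 5320 (Q = -4*(-1330) = -1*(-5320) = 5320)
Q - O(-177, -64) = 5320 - 1*(-188) = 5320 + 188 = 5508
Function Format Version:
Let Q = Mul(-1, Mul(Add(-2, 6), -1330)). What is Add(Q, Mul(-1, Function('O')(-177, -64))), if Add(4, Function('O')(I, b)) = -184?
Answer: 5508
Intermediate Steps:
Function('O')(I, b) = -188 (Function('O')(I, b) = Add(-4, -184) = -188)
Q = 5320 (Q = Mul(-1, Mul(4, -1330)) = Mul(-1, -5320) = 5320)
Add(Q, Mul(-1, Function('O')(-177, -64))) = Add(5320, Mul(-1, -188)) = Add(5320, 188) = 5508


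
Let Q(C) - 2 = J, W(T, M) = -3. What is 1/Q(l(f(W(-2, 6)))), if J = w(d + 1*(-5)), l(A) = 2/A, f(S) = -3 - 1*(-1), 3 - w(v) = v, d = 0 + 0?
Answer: ⅒ ≈ 0.10000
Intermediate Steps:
d = 0
w(v) = 3 - v
f(S) = -2 (f(S) = -3 + 1 = -2)
J = 8 (J = 3 - (0 + 1*(-5)) = 3 - (0 - 5) = 3 - 1*(-5) = 3 + 5 = 8)
Q(C) = 10 (Q(C) = 2 + 8 = 10)
1/Q(l(f(W(-2, 6)))) = 1/10 = ⅒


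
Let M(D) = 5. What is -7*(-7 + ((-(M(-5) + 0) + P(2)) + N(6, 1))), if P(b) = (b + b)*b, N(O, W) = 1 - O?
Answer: 63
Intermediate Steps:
P(b) = 2*b² (P(b) = (2*b)*b = 2*b²)
-7*(-7 + ((-(M(-5) + 0) + P(2)) + N(6, 1))) = -7*(-7 + ((-(5 + 0) + 2*2²) + (1 - 1*6))) = -7*(-7 + ((-1*5 + 2*4) + (1 - 6))) = -7*(-7 + ((-5 + 8) - 5)) = -7*(-7 + (3 - 5)) = -7*(-7 - 2) = -7*(-9) = 63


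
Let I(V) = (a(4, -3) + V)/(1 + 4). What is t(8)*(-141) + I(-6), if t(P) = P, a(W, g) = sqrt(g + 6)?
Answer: -5646/5 + sqrt(3)/5 ≈ -1128.9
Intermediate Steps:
a(W, g) = sqrt(6 + g)
I(V) = V/5 + sqrt(3)/5 (I(V) = (sqrt(6 - 3) + V)/(1 + 4) = (sqrt(3) + V)/5 = (V + sqrt(3))*(1/5) = V/5 + sqrt(3)/5)
t(8)*(-141) + I(-6) = 8*(-141) + ((1/5)*(-6) + sqrt(3)/5) = -1128 + (-6/5 + sqrt(3)/5) = -5646/5 + sqrt(3)/5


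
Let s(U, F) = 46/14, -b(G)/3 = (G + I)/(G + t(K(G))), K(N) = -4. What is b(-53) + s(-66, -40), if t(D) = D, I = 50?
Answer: 416/133 ≈ 3.1278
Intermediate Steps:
b(G) = -3*(50 + G)/(-4 + G) (b(G) = -3*(G + 50)/(G - 4) = -3*(50 + G)/(-4 + G))
s(U, F) = 23/7 (s(U, F) = 46*(1/14) = 23/7)
b(-53) + s(-66, -40) = 3*(-50 - 1*(-53))/(-4 - 53) + 23/7 = 3*(-50 + 53)/(-57) + 23/7 = 3*(-1/57)*3 + 23/7 = -3/19 + 23/7 = 416/133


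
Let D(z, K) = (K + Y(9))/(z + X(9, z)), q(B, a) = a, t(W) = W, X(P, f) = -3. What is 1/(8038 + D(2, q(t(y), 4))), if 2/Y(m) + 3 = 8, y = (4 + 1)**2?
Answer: 5/40168 ≈ 0.00012448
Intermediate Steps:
y = 25 (y = 5**2 = 25)
Y(m) = 2/5 (Y(m) = 2/(-3 + 8) = 2/5)
D(z, K) = (2/5 + K)/(-3 + z) (D(z, K) = (K + 2/5)/(z - 3) = (2/5 + K)/(-3 + z))
1/(8038 + D(2, q(t(y), 4))) = 1/(8038 + (2/5 + 4)/(-3 + 2)) = 1/(8038 + (22/5)/(-1)) = 1/(8038 - 1*22/5) = 1/(8038 - 22/5) = 1/(40168/5) = 5/40168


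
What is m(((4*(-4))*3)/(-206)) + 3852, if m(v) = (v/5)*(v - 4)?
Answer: 204320028/53045 ≈ 3851.8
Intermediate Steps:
m(v) = v*(-4 + v)/5 (m(v) = (v*(⅕))*(-4 + v) = (v/5)*(-4 + v) = v*(-4 + v)/5)
m(((4*(-4))*3)/(-206)) + 3852 = (((4*(-4))*3)/(-206))*(-4 + ((4*(-4))*3)/(-206))/5 + 3852 = (-16*3*(-1/206))*(-4 - 16*3*(-1/206))/5 + 3852 = (-48*(-1/206))*(-4 - 48*(-1/206))/5 + 3852 = (⅕)*(24/103)*(-4 + 24/103) + 3852 = (⅕)*(24/103)*(-388/103) + 3852 = -9312/53045 + 3852 = 204320028/53045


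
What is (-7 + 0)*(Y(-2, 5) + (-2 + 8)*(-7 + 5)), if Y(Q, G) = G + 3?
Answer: 28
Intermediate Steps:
Y(Q, G) = 3 + G
(-7 + 0)*(Y(-2, 5) + (-2 + 8)*(-7 + 5)) = (-7 + 0)*((3 + 5) + (-2 + 8)*(-7 + 5)) = -7*(8 + 6*(-2)) = -7*(8 - 12) = -7*(-4) = 28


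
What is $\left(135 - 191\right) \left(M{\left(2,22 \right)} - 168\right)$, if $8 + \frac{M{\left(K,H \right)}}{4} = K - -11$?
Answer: $8288$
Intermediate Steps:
$M{\left(K,H \right)} = 12 + 4 K$ ($M{\left(K,H \right)} = -32 + 4 \left(K - -11\right) = -32 + 4 \left(K + 11\right) = -32 + 4 \left(11 + K\right) = -32 + \left(44 + 4 K\right) = 12 + 4 K$)
$\left(135 - 191\right) \left(M{\left(2,22 \right)} - 168\right) = \left(135 - 191\right) \left(\left(12 + 4 \cdot 2\right) - 168\right) = - 56 \left(\left(12 + 8\right) - 168\right) = - 56 \left(20 - 168\right) = \left(-56\right) \left(-148\right) = 8288$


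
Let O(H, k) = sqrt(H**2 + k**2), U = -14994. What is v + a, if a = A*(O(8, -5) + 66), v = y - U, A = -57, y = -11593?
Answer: -361 - 57*sqrt(89) ≈ -898.74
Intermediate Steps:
v = 3401 (v = -11593 - 1*(-14994) = -11593 + 14994 = 3401)
a = -3762 - 57*sqrt(89) (a = -57*(sqrt(8**2 + (-5)**2) + 66) = -57*(sqrt(64 + 25) + 66) = -57*(sqrt(89) + 66) = -57*(66 + sqrt(89)) = -3762 - 57*sqrt(89) ≈ -4299.7)
v + a = 3401 + (-3762 - 57*sqrt(89)) = -361 - 57*sqrt(89)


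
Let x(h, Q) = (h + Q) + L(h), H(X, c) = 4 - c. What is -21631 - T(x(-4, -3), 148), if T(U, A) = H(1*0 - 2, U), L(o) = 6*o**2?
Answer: -21546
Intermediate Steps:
x(h, Q) = Q + h + 6*h**2 (x(h, Q) = (h + Q) + 6*h**2 = (Q + h) + 6*h**2 = Q + h + 6*h**2)
T(U, A) = 4 - U
-21631 - T(x(-4, -3), 148) = -21631 - (4 - (-3 - 4 + 6*(-4)**2)) = -21631 - (4 - (-3 - 4 + 6*16)) = -21631 - (4 - (-3 - 4 + 96)) = -21631 - (4 - 1*89) = -21631 - (4 - 89) = -21631 - 1*(-85) = -21631 + 85 = -21546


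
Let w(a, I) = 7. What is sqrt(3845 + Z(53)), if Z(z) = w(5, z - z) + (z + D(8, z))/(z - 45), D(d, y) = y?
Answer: sqrt(15461)/2 ≈ 62.171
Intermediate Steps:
Z(z) = 7 + 2*z/(-45 + z) (Z(z) = 7 + (z + z)/(z - 45) = 7 + (2*z)/(-45 + z) = 7 + 2*z/(-45 + z))
sqrt(3845 + Z(53)) = sqrt(3845 + 9*(-35 + 53)/(-45 + 53)) = sqrt(3845 + 9*18/8) = sqrt(3845 + 9*(1/8)*18) = sqrt(3845 + 81/4) = sqrt(15461/4) = sqrt(15461)/2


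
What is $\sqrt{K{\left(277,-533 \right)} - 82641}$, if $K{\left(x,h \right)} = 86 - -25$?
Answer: $3 i \sqrt{9170} \approx 287.28 i$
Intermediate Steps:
$K{\left(x,h \right)} = 111$ ($K{\left(x,h \right)} = 86 + 25 = 111$)
$\sqrt{K{\left(277,-533 \right)} - 82641} = \sqrt{111 - 82641} = \sqrt{-82530} = 3 i \sqrt{9170}$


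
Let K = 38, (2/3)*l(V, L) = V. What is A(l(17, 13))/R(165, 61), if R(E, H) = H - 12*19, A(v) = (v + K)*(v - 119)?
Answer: 23749/668 ≈ 35.552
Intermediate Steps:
l(V, L) = 3*V/2
A(v) = (-119 + v)*(38 + v) (A(v) = (v + 38)*(v - 119) = (38 + v)*(-119 + v) = (-119 + v)*(38 + v))
R(E, H) = -228 + H (R(E, H) = H - 228 = -228 + H)
A(l(17, 13))/R(165, 61) = (-4522 + ((3/2)*17)² - 243*17/2)/(-228 + 61) = (-4522 + (51/2)² - 81*51/2)/(-167) = (-4522 + 2601/4 - 4131/2)*(-1/167) = -23749/4*(-1/167) = 23749/668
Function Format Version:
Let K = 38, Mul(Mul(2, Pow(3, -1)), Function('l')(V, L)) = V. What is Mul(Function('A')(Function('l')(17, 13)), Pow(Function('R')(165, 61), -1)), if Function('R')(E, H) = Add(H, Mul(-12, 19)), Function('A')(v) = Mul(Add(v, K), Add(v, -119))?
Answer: Rational(23749, 668) ≈ 35.552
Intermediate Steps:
Function('l')(V, L) = Mul(Rational(3, 2), V)
Function('A')(v) = Mul(Add(-119, v), Add(38, v)) (Function('A')(v) = Mul(Add(v, 38), Add(v, -119)) = Mul(Add(38, v), Add(-119, v)) = Mul(Add(-119, v), Add(38, v)))
Function('R')(E, H) = Add(-228, H) (Function('R')(E, H) = Add(H, -228) = Add(-228, H))
Mul(Function('A')(Function('l')(17, 13)), Pow(Function('R')(165, 61), -1)) = Mul(Add(-4522, Pow(Mul(Rational(3, 2), 17), 2), Mul(-81, Mul(Rational(3, 2), 17))), Pow(Add(-228, 61), -1)) = Mul(Add(-4522, Pow(Rational(51, 2), 2), Mul(-81, Rational(51, 2))), Pow(-167, -1)) = Mul(Add(-4522, Rational(2601, 4), Rational(-4131, 2)), Rational(-1, 167)) = Mul(Rational(-23749, 4), Rational(-1, 167)) = Rational(23749, 668)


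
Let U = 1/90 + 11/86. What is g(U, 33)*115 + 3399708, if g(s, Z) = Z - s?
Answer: 1317149474/387 ≈ 3.4035e+6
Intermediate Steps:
U = 269/1935 (U = 1*(1/90) + 11*(1/86) = 1/90 + 11/86 = 269/1935 ≈ 0.13902)
g(U, 33)*115 + 3399708 = (33 - 1*269/1935)*115 + 3399708 = (33 - 269/1935)*115 + 3399708 = (63586/1935)*115 + 3399708 = 1462478/387 + 3399708 = 1317149474/387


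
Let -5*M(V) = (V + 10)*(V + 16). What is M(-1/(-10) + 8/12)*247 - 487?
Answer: -42321343/4500 ≈ -9404.8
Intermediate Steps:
M(V) = -(10 + V)*(16 + V)/5 (M(V) = -(V + 10)*(V + 16)/5 = -(10 + V)*(16 + V)/5)
M(-1/(-10) + 8/12)*247 - 487 = (-32 - 26*(-1/(-10) + 8/12)/5 - (-1/(-10) + 8/12)**2/5)*247 - 487 = (-32 - 26*(-1*(-1/10) + 8*(1/12))/5 - (-1*(-1/10) + 8*(1/12))**2/5)*247 - 487 = (-32 - 26*(1/10 + 2/3)/5 - (1/10 + 2/3)**2/5)*247 - 487 = (-32 - 26/5*23/30 - (23/30)**2/5)*247 - 487 = (-32 - 299/75 - 1/5*529/900)*247 - 487 = (-32 - 299/75 - 529/4500)*247 - 487 = -162469/4500*247 - 487 = -40129843/4500 - 487 = -42321343/4500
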